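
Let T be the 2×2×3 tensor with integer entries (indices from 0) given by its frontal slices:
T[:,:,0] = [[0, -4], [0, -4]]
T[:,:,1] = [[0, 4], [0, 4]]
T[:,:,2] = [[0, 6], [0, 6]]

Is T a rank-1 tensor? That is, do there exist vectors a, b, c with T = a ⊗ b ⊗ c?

Yes

The mode-1 fibre T[:,1,0] = [-4, -4] gives a = (1, 1) (primitive direction); the mode-2 fibre T[0,:,0] = [0, -4] gives b = (0, 1); then c[k] = T[0,1,k] / (a[0]·b[1]) = [-4, 4, 6] / 1 = (-4, 4, 6).
Expanding (1, 1) ⊗ (0, 1) ⊗ (-4, 4, 6) reproduces all 12 entries of T, so T = (1, 1) ⊗ (0, 1) ⊗ (-4, 4, 6) and rank(T) ≤ 1.
Equivalently every frontal slice T[:,:,k] is c[k] times the rank-1 matrix (1, 1) ⊗ (0, 1). So T has rank 1 (it is nonzero).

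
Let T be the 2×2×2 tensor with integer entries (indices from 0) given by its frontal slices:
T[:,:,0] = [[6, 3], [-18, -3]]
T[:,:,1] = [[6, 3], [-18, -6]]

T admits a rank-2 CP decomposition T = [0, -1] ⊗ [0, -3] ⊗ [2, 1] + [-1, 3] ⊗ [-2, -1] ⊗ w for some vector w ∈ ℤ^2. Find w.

Subtract the known terms from T to get the rank-1 residual R = [-1, 3] ⊗ [-2, -1] ⊗ w, so R[i,j,k] = a[i]·b[j]·w[k]. Pick indices with nonzero a[0]·b[0] = (-1)·(-2) = 2. Only the fibre through (0,0,·) is needed: R[0,0,:] = T[0,0,:] − Σₗ aₗ[0]bₗ[0]cₗ = [6, 6] − (0)·(0)·[2, 1] = [6, 6]. Then w[k] = R[0,0,k] / 2 for each k, giving w = [6, 6] / 2 = [3, 3].

w = [3, 3]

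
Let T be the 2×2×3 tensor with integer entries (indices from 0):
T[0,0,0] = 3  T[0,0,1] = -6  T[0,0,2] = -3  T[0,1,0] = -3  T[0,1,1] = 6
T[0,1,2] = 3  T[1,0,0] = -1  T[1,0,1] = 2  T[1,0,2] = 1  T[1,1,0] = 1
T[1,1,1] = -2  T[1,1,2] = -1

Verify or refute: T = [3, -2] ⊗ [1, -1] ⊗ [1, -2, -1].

Reconstruct entry (1,0,0) from the claimed factors: Σₗ aₗ[1]bₗ[0]cₗ[0] = (-2)·(1)·(1) = -2, but T[1,0,0] = -1. The claim is false.

No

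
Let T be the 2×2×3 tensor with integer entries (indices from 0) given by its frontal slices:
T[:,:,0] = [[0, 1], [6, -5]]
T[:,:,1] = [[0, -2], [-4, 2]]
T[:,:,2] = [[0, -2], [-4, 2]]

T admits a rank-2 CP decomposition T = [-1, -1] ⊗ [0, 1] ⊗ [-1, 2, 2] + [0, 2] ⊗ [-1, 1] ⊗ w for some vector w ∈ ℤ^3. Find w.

Subtract the known terms from T to get the rank-1 residual R = [0, 2] ⊗ [-1, 1] ⊗ w, so R[i,j,k] = a[i]·b[j]·w[k]. Pick indices with nonzero a[1]·b[0] = (2)·(-1) = -2. Only the fibre through (1,0,·) is needed: R[1,0,:] = T[1,0,:] − Σₗ aₗ[1]bₗ[0]cₗ = [6, -4, -4] − (-1)·(0)·[-1, 2, 2] = [6, -4, -4]. Then w[k] = R[1,0,k] / -2 for each k, giving w = [6, -4, -4] / -2 = [-3, 2, 2].

w = [-3, 2, 2]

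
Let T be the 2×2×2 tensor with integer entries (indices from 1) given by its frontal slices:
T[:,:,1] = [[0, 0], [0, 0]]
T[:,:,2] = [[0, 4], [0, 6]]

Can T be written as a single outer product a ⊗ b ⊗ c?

Yes

If T = a ⊗ b ⊗ c then every fibre of T is a multiple of the corresponding factor, so read the factors off the fibres through the nonzero entry T[1,2,2] = 4.
The mode-1 fibre T[:,2,2] = [4, 6] gives a = [2, 3] (primitive direction); the mode-2 fibre T[1,:,2] = [0, 4] gives b = [0, 1]; then c[k] = T[1,2,k] / (a[1]·b[2]) = [0, 4] / 2 = [0, 2].
Expanding [2, 3] ⊗ [0, 1] ⊗ [0, 2] reproduces all 8 entries of T, so T = [2, 3] ⊗ [0, 1] ⊗ [0, 2] and rank(T) ≤ 1.
Equivalently every frontal slice T[:,:,k] is c[k] times the rank-1 matrix [2, 3] ⊗ [0, 1]. So T has rank 1 (it is nonzero).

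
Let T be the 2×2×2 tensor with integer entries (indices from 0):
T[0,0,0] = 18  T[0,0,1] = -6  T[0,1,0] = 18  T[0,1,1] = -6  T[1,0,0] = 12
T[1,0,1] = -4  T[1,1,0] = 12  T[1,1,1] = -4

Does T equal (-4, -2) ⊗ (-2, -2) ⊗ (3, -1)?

Reconstruct entry (0,0,0) from the claimed factors: Σₗ aₗ[0]bₗ[0]cₗ[0] = (-4)·(-2)·(3) = 24, but T[0,0,0] = 18. The claim is false.

No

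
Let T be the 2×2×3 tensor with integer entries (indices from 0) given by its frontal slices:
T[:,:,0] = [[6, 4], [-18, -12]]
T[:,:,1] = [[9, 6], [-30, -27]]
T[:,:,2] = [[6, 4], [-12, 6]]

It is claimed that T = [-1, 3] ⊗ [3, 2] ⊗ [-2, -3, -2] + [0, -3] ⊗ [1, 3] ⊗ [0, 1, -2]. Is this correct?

Reconstruct entrywise from the claimed factors. For example, T[1,0,1] = -30 and Σₗ aₗ[1]bₗ[0]cₗ[1] = (3)·(3)·(-3) + (-3)·(1)·(1) = -30; checking all 12 entries, every one matches. The claim holds.

Yes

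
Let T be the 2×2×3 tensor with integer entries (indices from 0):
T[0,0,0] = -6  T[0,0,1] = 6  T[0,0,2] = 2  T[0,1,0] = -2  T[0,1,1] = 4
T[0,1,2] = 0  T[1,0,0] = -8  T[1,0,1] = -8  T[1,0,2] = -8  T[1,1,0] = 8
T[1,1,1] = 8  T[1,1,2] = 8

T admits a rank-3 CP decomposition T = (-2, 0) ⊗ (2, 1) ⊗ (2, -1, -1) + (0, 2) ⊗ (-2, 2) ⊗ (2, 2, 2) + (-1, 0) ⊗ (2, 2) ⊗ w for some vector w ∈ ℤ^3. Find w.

Subtract the known terms from T to get the rank-1 residual R = (-1, 0) ⊗ (2, 2) ⊗ w, so R[i,j,k] = a[i]·b[j]·w[k]. Pick indices with nonzero a[0]·b[0] = (-1)·(2) = -2. Only the fibre through (0,0,·) is needed: R[0,0,:] = T[0,0,:] − Σₗ aₗ[0]bₗ[0]cₗ = [-6, 6, 2] − (-2)·(2)·(2, -1, -1) − (0)·(-2)·(2, 2, 2) = [2, 2, -2]. Then w[k] = R[0,0,k] / -2 for each k, giving w = [2, 2, -2] / -2 = (-1, -1, 1).

w = (-1, -1, 1)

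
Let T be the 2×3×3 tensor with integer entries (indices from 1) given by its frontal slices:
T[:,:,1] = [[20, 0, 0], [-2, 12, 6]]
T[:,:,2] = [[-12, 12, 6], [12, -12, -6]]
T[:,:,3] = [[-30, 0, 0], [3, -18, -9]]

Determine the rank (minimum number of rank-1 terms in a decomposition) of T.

2

Lower bound: the mode-2 unfolding of T (rows indexed by j, columns by (i,k) = (1,1), (1,2), (1,3), (2,1), (2,2), (2,3)) is [[20, -12, -30, -2, 12, 3], [0, 12, 0, 12, -12, -18], [0, 6, 0, 6, -6, -9]].
There the 2×2 minor on rows j ∈ {1, 2}, columns (i,k) ∈ {(1,1), (1,2)} is det [[20, -12], [0, 12]] = 240 ≠ 0, so this unfolding has rank ≥ 2; CP rank is at least every unfolding rank, so rank(T) ≥ 2. (Unfolding ranks only ever bound the CP rank from below — rank(T) can be strictly larger than all of them — so the matching upper bound has to come from an explicit 2-term decomposition.)
Upper bound — finding two terms. Write S_k = T[:,:,k] for the frontal slices: S₁ = [[20, 0, 0], [-2, 12, 6]], S₂ = [[-12, 12, 6], [12, -12, -6]], S₃ = [[-30, 0, 0], [3, -18, -9]].
If T = a₁ ⊗ b₁ ⊗ c₁ + a₂ ⊗ b₂ ⊗ c₂ then each S_k = c₁[k]·a₁b₁ᵀ + c₂[k]·a₂b₂ᵀ. S₁ and S₂ are linearly independent, so a₁b₁ᵀ and a₂b₂ᵀ must span the same plane of matrices: they are the rank-1 matrices of the form x·S₁ + y·S₂.
The 2×2 minor of x·S₁ + y·S₂ on rows {1,2}, columns {1,2} is 240·x² − 360·xy = 120·(2·x − 3·y)(x), vanishing at (x:y) = (3:2) and (0:1).
M₁ = 3·S₁ + 2·S₂ = [[36, 24, 12], [18, 12, 6]] = 6·(2, 1)(3, 2, 1)ᵀ and M₂ = S₂ = [[-12, 12, 6], [12, -12, -6]] = (-6)·(1, -1)(2, -2, -1)ᵀ, so take a₁ = (2, 1), b₁ = (3, 2, 1), a₂ = (1, -1), b₂ = (2, -2, -1).
Each slice is an integer combination of E₁ = a₁b₁ᵀ and E₂ = a₂b₂ᵀ: S₁ = 2·E₁ + 4·E₂, S₂ = −6·E₂, S₃ = −3·E₁ − 6·E₂; reading off coefficients, c₁ = (2, 0, -3) and c₂ = (4, -6, -6).
Hence T = (2, 1) ⊗ (3, 2, 1) ⊗ (2, 0, -3) + (1, -1) ⊗ (2, -2, -1) ⊗ (4, -6, -6), so rank(T) ≤ 2.
These bounds meet, so rank(T) = 2.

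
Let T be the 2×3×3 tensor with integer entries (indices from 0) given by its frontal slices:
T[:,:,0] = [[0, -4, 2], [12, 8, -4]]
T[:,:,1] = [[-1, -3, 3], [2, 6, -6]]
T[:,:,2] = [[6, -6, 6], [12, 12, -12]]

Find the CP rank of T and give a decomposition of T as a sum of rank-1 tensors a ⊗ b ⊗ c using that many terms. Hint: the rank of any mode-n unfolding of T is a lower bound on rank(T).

rank(T) = 3

Lower bound: the mode-3 unfolding of T (rows indexed by k, columns by (i,j) = (0,0), (0,1), (0,2), (1,0), (1,1), (1,2)) is [[0, -4, 2, 12, 8, -4], [-1, -3, 3, 2, 6, -6], [6, -6, 6, 12, 12, -12]].
There the 3×3 minor on rows k ∈ {0, 1, 2}, columns (i,j) ∈ {(0,0), (0,1), (0,2)} is det [[0, -4, 2], [-1, -3, 3], [6, -6, 6]] = -48 ≠ 0, so this unfolding has rank ≥ 3; CP rank is at least every unfolding rank, so rank(T) ≥ 3. (This is only a lower bound: in general the CP rank may exceed every unfolding rank, so we still need to exhibit 3 rank-1 terms summing to T.)
Upper bound: T is a sum of 3 rank-1 terms, T = (1, -2) ⊗ (1, -1, 2) ⊗ (0, 1, 2) + (1, -2) ⊗ (2, 2, -1) ⊗ (-2, -1, -2) + (1, 1) ⊗ (1, 0, 0) ⊗ (4, 0, 8) (one valid choice — decompositions are not unique — normalised so each a, b is primitive with positive first nonzero entry; check it by expanding all entries), so rank(T) ≤ 3.
These bounds meet, so rank(T) = 3.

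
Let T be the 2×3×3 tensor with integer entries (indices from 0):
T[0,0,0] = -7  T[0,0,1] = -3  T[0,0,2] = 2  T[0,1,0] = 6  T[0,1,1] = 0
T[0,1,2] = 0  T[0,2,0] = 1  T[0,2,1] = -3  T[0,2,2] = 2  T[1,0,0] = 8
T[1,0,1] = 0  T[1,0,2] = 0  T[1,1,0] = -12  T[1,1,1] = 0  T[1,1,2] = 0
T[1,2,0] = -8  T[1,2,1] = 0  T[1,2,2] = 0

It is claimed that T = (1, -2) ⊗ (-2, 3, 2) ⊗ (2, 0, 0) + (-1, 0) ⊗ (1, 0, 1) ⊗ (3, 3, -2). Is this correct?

Yes

Reconstruct entrywise from the claimed factors. For example, T[1,1,0] = -12 and Σₗ aₗ[1]bₗ[1]cₗ[0] = (-2)·(3)·(2) + (0)·(0)·(3) = -12; checking all 18 entries, every one matches. The claim holds.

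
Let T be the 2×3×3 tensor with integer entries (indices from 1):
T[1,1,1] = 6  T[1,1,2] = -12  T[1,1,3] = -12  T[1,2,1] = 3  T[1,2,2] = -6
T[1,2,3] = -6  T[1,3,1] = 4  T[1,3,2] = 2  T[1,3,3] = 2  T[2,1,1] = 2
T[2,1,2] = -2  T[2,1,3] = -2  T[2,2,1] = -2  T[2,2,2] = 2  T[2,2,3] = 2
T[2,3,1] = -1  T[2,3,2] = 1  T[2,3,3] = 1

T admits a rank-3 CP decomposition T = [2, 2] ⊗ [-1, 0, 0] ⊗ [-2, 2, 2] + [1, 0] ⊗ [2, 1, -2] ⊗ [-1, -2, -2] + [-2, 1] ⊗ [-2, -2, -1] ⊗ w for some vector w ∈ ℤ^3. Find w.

Subtract the known terms from T to get the rank-1 residual R = [-2, 1] ⊗ [-2, -2, -1] ⊗ w, so R[i,j,k] = a[i]·b[j]·w[k]. Pick indices with nonzero a[1]·b[1] = (-2)·(-2) = 4. Only the fibre through (1,1,·) is needed: R[1,1,:] = T[1,1,:] − Σₗ aₗ[1]bₗ[1]cₗ = [6, -12, -12] − (2)·(-1)·[-2, 2, 2] − (1)·(2)·[-1, -2, -2] = [4, -4, -4]. Then w[k] = R[1,1,k] / 4 for each k, giving w = [4, -4, -4] / 4 = [1, -1, -1].

w = [1, -1, -1]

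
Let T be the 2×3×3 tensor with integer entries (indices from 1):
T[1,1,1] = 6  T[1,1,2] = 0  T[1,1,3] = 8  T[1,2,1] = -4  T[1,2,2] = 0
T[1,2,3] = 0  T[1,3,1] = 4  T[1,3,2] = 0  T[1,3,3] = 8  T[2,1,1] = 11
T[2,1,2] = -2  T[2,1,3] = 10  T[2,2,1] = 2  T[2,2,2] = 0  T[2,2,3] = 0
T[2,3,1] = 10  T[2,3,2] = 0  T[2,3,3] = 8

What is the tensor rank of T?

3

Lower bound: the mode-3 unfolding of T (rows indexed by k, columns by (i,j) = (1,1), (1,2), (1,3), (2,1), (2,2), (2,3)) is [[6, -4, 4, 11, 2, 10], [0, 0, 0, -2, 0, 0], [8, 0, 8, 10, 0, 8]].
There the 3×3 minor on rows k ∈ {1, 2, 3}, columns (i,j) ∈ {(1,1), (1,2), (2,1)} is det [[6, -4, 11], [0, 0, -2], [8, 0, 10]] = 64 ≠ 0, so this unfolding has rank ≥ 3; CP rank is at least every unfolding rank, so rank(T) ≥ 3. (This is only a lower bound: in general the CP rank may exceed every unfolding rank, so we still need to exhibit 3 rank-1 terms summing to T.)
Upper bound: T is a sum of 3 rank-1 terms, T = [0, 1] ∘ [1, 0, 0] ∘ [2, -2, 2] + [1, 1] ∘ [1, 0, 1] ∘ [8, 0, 8] + [2, -1] ∘ [1, 2, 2] ∘ [-1, 0, 0] (one valid choice — decompositions are not unique — normalised so each a, b is primitive with positive first nonzero entry; check it by expanding all entries), so rank(T) ≤ 3.
These bounds meet, so rank(T) = 3.
Check entry T[1,1,3] = 8: (0)·(1)·(2) + (1)·(1)·(8) + (2)·(1)·(0) = 8.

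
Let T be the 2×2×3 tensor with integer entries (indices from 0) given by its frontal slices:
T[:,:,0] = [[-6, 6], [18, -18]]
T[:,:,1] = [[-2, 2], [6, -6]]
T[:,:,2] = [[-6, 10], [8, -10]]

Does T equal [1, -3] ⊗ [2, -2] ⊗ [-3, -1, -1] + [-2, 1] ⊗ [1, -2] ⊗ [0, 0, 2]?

Reconstruct entrywise from the claimed factors. For example, T[1,1,1] = -6 and Σₗ aₗ[1]bₗ[1]cₗ[1] = (-3)·(-2)·(-1) + (1)·(-2)·(0) = -6; checking all 12 entries, every one matches. The claim holds.

Yes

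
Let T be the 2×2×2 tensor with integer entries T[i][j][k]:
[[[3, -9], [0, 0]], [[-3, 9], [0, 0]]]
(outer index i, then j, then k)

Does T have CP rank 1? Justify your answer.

Yes

The mode-1 fibre T[:,0,0] = [3, -3] gives a = [1, -1] (primitive direction); the mode-2 fibre T[0,:,0] = [3, 0] gives b = [1, 0]; then c[k] = T[0,0,k] / (a[0]·b[0]) = [3, -9] / 1 = [3, -9].
Expanding [1, -1] ∘ [1, 0] ∘ [3, -9] reproduces all 8 entries of T, so T = [1, -1] ∘ [1, 0] ∘ [3, -9] and rank(T) ≤ 1.
Equivalently every frontal slice T[:,:,k] is c[k] times the rank-1 matrix [1, -1] ∘ [1, 0]. So T has rank 1 (it is nonzero).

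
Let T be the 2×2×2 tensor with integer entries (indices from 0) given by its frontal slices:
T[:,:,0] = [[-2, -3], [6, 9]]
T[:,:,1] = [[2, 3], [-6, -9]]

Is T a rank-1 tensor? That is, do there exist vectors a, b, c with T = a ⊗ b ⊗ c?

Yes

The mode-1 fibre T[:,0,0] = [-2, 6] gives a = [1, -3] (primitive direction); the mode-2 fibre T[0,:,0] = [-2, -3] gives b = [2, 3]; then c[k] = T[0,0,k] / (a[0]·b[0]) = [-2, 2] / 2 = [-1, 1].
Expanding [1, -3] ⊗ [2, 3] ⊗ [-1, 1] reproduces all 8 entries of T, so T = [1, -3] ⊗ [2, 3] ⊗ [-1, 1] and rank(T) ≤ 1.
Equivalently every frontal slice T[:,:,k] is c[k] times the rank-1 matrix [1, -3] ⊗ [2, 3]. So T has rank 1 (it is nonzero).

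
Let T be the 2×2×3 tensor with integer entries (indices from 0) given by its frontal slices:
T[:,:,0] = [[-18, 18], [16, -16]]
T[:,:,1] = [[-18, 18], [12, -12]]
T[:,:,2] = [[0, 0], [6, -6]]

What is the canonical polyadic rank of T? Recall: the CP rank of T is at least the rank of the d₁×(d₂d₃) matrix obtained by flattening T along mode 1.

Lower bound: the mode-1 unfolding of T (rows indexed by i, columns by (j,k) = (0,0), (0,1), (0,2), (1,0), (1,1), (1,2)) is [[-18, -18, 0, 18, 18, 0], [16, 12, 6, -16, -12, -6]].
There the 2×2 minor on rows i ∈ {0, 1}, columns (j,k) ∈ {(0,0), (0,1)} is det [[-18, -18], [16, 12]] = 72 ≠ 0, so this unfolding has rank ≥ 2; CP rank is at least every unfolding rank, so rank(T) ≥ 2. (Unfolding ranks only ever bound the CP rank from below — rank(T) can be strictly larger than all of them — so the matching upper bound has to come from an explicit 2-term decomposition.)
Upper bound — finding two terms. Every mode-2 slice of T is a multiple of one matrix: T[:,j,:] = b[j]·M with b = [1, -1] and M = [[-18, -18, 0], [16, 12, 6]] (rows indexed by i, columns by k). So it suffices to write M as a sum of two rank-1 matrices.
Splitting M by its rows (i = 0, 1), M = [1, 0][-18, -18, 0]ᵀ + [0, 1][16, 12, 6]ᵀ.
Hence T = [1, 0] ⊗ [1, -1] ⊗ [-18, -18, 0] + [0, 1] ⊗ [1, -1] ⊗ [16, 12, 6], so rank(T) ≤ 2.
These bounds meet, so rank(T) = 2.

2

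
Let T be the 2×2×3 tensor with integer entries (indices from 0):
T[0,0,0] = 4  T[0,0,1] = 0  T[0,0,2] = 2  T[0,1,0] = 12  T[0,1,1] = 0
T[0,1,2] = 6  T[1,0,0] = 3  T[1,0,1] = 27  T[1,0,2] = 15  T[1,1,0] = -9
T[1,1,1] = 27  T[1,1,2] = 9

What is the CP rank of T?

2

Lower bound: the mode-1 unfolding of T (rows indexed by i, columns by (j,k) = (0,0), (0,1), (0,2), (1,0), (1,1), (1,2)) is [[4, 0, 2, 12, 0, 6], [3, 27, 15, -9, 27, 9]].
There the 2×2 minor on rows i ∈ {0, 1}, columns (j,k) ∈ {(0,0), (0,1)} is det [[4, 0], [3, 27]] = 108 ≠ 0, so this unfolding has rank ≥ 2; CP rank is at least every unfolding rank, so rank(T) ≥ 2. (Unfolding ranks only ever bound the CP rank from below — rank(T) can be strictly larger than all of them — so the matching upper bound has to come from an explicit 2-term decomposition.)
Upper bound — finding two terms. Write S_k = T[:,:,k] for the frontal slices: S₀ = [[4, 12], [3, -9]], S₁ = [[0, 0], [27, 27]], S₂ = [[2, 6], [15, 9]].
If T = a₁ (x) b₁ (x) c₁ + a₂ (x) b₂ (x) c₂ then each S_k = c₁[k]·a₁b₁ᵀ + c₂[k]·a₂b₂ᵀ. S₀ and S₁ are linearly independent, so a₁b₁ᵀ and a₂b₂ᵀ must span the same plane of matrices: they are the rank-1 matrices of the form x·S₀ + y·S₁.
det(x·S₀ + y·S₁) is −72·x² − 216·xy = (-72)·(x + 3·y)(x), vanishing at (x:y) = (3:-1) and (0:1).
M₁ = 3·S₀ − S₁ = [[12, 36], [-18, -54]] = 6·[2, -3][1, 3]ᵀ and M₂ = S₁ = [[0, 0], [27, 27]] = 27·[0, 1][1, 1]ᵀ, so take a₁ = [2, -3], b₁ = [1, 3], a₂ = [0, 1], b₂ = [1, 1].
Each slice is an integer combination of E₁ = a₁b₁ᵀ and E₂ = a₂b₂ᵀ: S₀ = 2·E₁ + 9·E₂, S₁ = 27·E₂, S₂ = E₁ + 18·E₂; reading off coefficients, c₁ = [2, 0, 1] and c₂ = [9, 27, 18].
Hence T = [2, -3] (x) [1, 3] (x) [2, 0, 1] + [0, 1] (x) [1, 1] (x) [9, 27, 18], so rank(T) ≤ 2.
These bounds meet, so rank(T) = 2.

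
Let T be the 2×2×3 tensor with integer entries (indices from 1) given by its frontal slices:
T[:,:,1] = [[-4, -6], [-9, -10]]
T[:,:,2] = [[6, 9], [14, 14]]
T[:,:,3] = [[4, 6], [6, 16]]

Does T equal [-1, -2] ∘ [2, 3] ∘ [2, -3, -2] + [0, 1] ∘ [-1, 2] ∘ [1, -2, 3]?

Reconstruct entry (2,1,3) from the claimed factors: Σₗ aₗ[2]bₗ[1]cₗ[3] = (-2)·(2)·(-2) + (1)·(-1)·(3) = 5, but T[2,1,3] = 6. The claim is false.

No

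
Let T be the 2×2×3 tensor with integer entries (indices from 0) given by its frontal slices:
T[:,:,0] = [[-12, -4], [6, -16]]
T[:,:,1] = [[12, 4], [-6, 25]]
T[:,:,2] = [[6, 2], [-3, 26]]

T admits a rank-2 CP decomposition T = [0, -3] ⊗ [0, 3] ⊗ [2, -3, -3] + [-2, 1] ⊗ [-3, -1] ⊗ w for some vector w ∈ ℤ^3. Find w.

w = [-2, 2, 1]

Subtract the known terms from T to get the rank-1 residual R = [-2, 1] ⊗ [-3, -1] ⊗ w, so R[i,j,k] = a[i]·b[j]·w[k]. Pick indices with nonzero a[0]·b[0] = (-2)·(-3) = 6. Only the fibre through (0,0,·) is needed: R[0,0,:] = T[0,0,:] − Σₗ aₗ[0]bₗ[0]cₗ = [-12, 12, 6] − (0)·(0)·[2, -3, -3] = [-12, 12, 6]. Then w[k] = R[0,0,k] / 6 for each k, giving w = [-12, 12, 6] / 6 = [-2, 2, 1].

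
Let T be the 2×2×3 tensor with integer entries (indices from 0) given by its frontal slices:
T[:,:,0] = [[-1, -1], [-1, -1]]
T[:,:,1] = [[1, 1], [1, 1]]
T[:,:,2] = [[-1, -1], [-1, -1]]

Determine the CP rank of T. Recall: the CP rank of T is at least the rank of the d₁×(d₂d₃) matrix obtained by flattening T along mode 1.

1

Lower bound: T ≠ 0 (e.g. T[0,0,0] = -1), so rank(T) ≥ 1.
Upper bound: if T = a ⊗ b ⊗ c then every fibre of T is a multiple of the corresponding factor, so read the factors off the fibres through the nonzero entry T[0,0,0] = -1.
The mode-1 fibre T[:,0,0] = [-1, -1] gives a = [1, 1] (primitive direction); the mode-2 fibre T[0,:,0] = [-1, -1] gives b = [1, 1]; then c[k] = T[0,0,k] / (a[0]·b[0]) = [-1, 1, -1] / 1 = [-1, 1, -1].
Expanding [1, 1] ⊗ [1, 1] ⊗ [-1, 1, -1] reproduces all 12 entries of T, so T = [1, 1] ⊗ [1, 1] ⊗ [-1, 1, -1] and rank(T) ≤ 1.
These bounds meet, so rank(T) = 1.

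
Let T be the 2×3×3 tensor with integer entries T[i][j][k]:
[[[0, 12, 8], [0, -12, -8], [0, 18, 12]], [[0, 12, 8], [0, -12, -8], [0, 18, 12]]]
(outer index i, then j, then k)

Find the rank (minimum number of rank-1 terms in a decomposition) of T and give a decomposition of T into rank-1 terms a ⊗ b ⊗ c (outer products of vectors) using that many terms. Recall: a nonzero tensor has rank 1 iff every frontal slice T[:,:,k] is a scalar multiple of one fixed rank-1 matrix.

Lower bound: T ≠ 0 (e.g. T[0,0,1] = 12), so rank(T) ≥ 1.
Upper bound: if T = a ⊗ b ⊗ c then every fibre of T is a multiple of the corresponding factor, so read the factors off the fibres through the nonzero entry T[0,0,1] = 12.
The mode-1 fibre T[:,0,1] = [12, 12] gives a = (1, 1) (primitive direction); the mode-2 fibre T[0,:,1] = [12, -12, 18] gives b = (2, -2, 3); then c[k] = T[0,0,k] / (a[0]·b[0]) = [0, 12, 8] / 2 = (0, 6, 4).
Expanding (1, 1) ⊗ (2, -2, 3) ⊗ (0, 6, 4) reproduces all 18 entries of T, so T = (1, 1) ⊗ (2, -2, 3) ⊗ (0, 6, 4) and rank(T) ≤ 1.
These bounds meet, so rank(T) = 1.

rank(T) = 1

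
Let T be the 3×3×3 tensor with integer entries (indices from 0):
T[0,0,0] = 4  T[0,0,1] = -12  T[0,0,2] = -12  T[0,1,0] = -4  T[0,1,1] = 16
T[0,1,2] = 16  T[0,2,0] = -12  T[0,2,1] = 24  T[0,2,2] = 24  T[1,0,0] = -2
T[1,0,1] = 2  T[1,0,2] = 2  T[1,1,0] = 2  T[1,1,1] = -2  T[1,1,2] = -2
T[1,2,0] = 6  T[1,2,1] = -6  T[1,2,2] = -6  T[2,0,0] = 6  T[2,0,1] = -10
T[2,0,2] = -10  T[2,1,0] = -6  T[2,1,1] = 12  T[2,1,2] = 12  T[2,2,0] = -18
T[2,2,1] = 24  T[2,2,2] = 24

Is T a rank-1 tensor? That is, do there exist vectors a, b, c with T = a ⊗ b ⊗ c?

No

The mode-2 unfolding of T (rows indexed by j, columns by (i,k) = (0,0), (0,1), (0,2), (1,0), (1,1), (1,2), (2,0), (2,1), (2,2)) is [[4, -12, -12, -2, 2, 2, 6, -10, -10], [-4, 16, 16, 2, -2, -2, -6, 12, 12], [-12, 24, 24, 6, -6, -6, -18, 24, 24]].
There the 2×2 minor on rows j ∈ {0, 1}, columns (i,k) ∈ {(0,0), (0,1)} is det [[4, -12], [-4, 16]] = 16 ≠ 0, so this unfolding has rank ≥ 2; CP rank is at least every unfolding rank, so rank(T) ≥ 2.
In particular rank(T) ≥ 2 > 1, so T is not rank-1.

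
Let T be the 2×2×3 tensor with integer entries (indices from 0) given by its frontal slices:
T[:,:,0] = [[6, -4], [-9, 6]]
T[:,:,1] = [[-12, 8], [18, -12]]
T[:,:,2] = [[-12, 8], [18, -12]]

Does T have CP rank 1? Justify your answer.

Yes

If T = a ⊗ b ⊗ c then every fibre of T is a multiple of the corresponding factor, so read the factors off the fibres through the nonzero entry T[0,0,0] = 6.
The mode-1 fibre T[:,0,0] = [6, -9] gives a = [2, -3] (primitive direction); the mode-2 fibre T[0,:,0] = [6, -4] gives b = [3, -2]; then c[k] = T[0,0,k] / (a[0]·b[0]) = [6, -12, -12] / 6 = [1, -2, -2].
Expanding [2, -3] ⊗ [3, -2] ⊗ [1, -2, -2] reproduces all 12 entries of T, so T = [2, -3] ⊗ [3, -2] ⊗ [1, -2, -2] and rank(T) ≤ 1.
Equivalently every frontal slice T[:,:,k] is c[k] times the rank-1 matrix [2, -3] ⊗ [3, -2]. So T has rank 1 (it is nonzero).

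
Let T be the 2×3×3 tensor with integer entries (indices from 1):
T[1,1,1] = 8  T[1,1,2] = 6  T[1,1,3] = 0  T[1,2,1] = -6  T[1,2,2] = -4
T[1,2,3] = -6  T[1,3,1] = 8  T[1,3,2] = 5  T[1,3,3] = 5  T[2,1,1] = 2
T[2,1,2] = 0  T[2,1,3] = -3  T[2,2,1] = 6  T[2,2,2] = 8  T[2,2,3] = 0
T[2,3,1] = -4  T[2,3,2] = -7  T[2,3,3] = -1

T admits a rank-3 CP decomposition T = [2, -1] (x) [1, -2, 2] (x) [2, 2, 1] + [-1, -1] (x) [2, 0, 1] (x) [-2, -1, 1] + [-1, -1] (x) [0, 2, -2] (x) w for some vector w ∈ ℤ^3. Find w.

w = [-1, -2, 1]

Subtract the known terms from T to get the rank-1 residual R = [-1, -1] (x) [0, 2, -2] (x) w, so R[i,j,k] = a[i]·b[j]·w[k]. Pick indices with nonzero a[1]·b[2] = (-1)·(2) = -2. Only the fibre through (1,2,·) is needed: R[1,2,:] = T[1,2,:] − Σₗ aₗ[1]bₗ[2]cₗ = [-6, -4, -6] − (2)·(-2)·[2, 2, 1] − (-1)·(0)·[-2, -1, 1] = [2, 4, -2]. Then w[k] = R[1,2,k] / -2 for each k, giving w = [2, 4, -2] / -2 = [-1, -2, 1].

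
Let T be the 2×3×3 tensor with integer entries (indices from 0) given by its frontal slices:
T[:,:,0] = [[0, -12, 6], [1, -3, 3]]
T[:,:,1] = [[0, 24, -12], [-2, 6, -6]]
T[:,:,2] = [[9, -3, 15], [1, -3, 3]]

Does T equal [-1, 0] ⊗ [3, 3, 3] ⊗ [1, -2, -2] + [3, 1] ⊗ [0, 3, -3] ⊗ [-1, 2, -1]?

No

Reconstruct entry (0,0,0) from the claimed factors: Σₗ aₗ[0]bₗ[0]cₗ[0] = (-1)·(3)·(1) + (3)·(0)·(-1) = -3, but T[0,0,0] = 0. The claim is false.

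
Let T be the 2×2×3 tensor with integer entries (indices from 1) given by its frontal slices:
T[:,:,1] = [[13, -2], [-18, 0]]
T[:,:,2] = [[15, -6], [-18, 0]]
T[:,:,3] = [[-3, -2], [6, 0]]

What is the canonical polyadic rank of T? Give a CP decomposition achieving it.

rank(T) = 2

Lower bound: the mode-2 unfolding of T (rows indexed by j, columns by (i,k) = (1,1), (1,2), (1,3), (2,1), (2,2), (2,3)) is [[13, 15, -3, -18, -18, 6], [-2, -6, -2, 0, 0, 0]].
There the 2×2 minor on rows j ∈ {1, 2}, columns (i,k) ∈ {(1,1), (1,2)} is det [[13, 15], [-2, -6]] = -48 ≠ 0, so this unfolding has rank ≥ 2; CP rank is at least every unfolding rank, so rank(T) ≥ 2. (This is only a lower bound: in general the CP rank may exceed every unfolding rank, so we still need to exhibit 2 rank-1 terms summing to T.)
Upper bound — finding two terms. Write S_k = T[:,:,k] for the frontal slices: S₁ = [[13, -2], [-18, 0]], S₂ = [[15, -6], [-18, 0]], S₃ = [[-3, -2], [6, 0]].
If T = a₁ ⊗ b₁ ⊗ c₁ + a₂ ⊗ b₂ ⊗ c₂ then each S_k = c₁[k]·a₁b₁ᵀ + c₂[k]·a₂b₂ᵀ. S₁ and S₂ are linearly independent, so a₁b₁ᵀ and a₂b₂ᵀ must span the same plane of matrices: they are the rank-1 matrices of the form x·S₁ + y·S₂.
det(x·S₁ + y·S₂) is −36·x² − 144·xy − 108·y² = (-36)·(x + 3·y)(x + y), vanishing at (x:y) = (3:-1) and (1:-1).
M₁ = 3·S₁ − S₂ = [[24, 0], [-36, 0]] = 12·(2, -3)(1, 0)ᵀ and M₂ = S₁ − S₂ = [[-2, 4], [0, 0]] = (-2)·(1, 0)(1, -2)ᵀ, so take a₁ = (2, -3), b₁ = (1, 0), a₂ = (1, 0), b₂ = (1, -2).
Each slice is an integer combination of E₁ = a₁b₁ᵀ and E₂ = a₂b₂ᵀ: S₁ = 6·E₁ + E₂, S₂ = 6·E₁ + 3·E₂, S₃ = −2·E₁ + E₂; reading off coefficients, c₁ = (6, 6, -2) and c₂ = (1, 3, 1).
Hence T = (2, -3) ⊗ (1, 0) ⊗ (6, 6, -2) + (1, 0) ⊗ (1, -2) ⊗ (1, 3, 1), so rank(T) ≤ 2.
These bounds meet, so rank(T) = 2.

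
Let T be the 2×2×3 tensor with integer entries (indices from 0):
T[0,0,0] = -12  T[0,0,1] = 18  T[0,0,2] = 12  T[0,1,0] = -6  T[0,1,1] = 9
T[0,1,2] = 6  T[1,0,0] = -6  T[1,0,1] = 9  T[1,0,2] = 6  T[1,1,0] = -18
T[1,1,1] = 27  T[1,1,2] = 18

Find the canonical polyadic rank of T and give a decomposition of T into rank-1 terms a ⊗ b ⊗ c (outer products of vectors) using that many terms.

rank(T) = 2

Lower bound: the mode-1 unfolding of T (rows indexed by i, columns by (j,k) = (0,0), (0,1), (0,2), (1,0), (1,1), (1,2)) is [[-12, 18, 12, -6, 9, 6], [-6, 9, 6, -18, 27, 18]].
There the 2×2 minor on rows i ∈ {0, 1}, columns (j,k) ∈ {(0,0), (1,0)} is det [[-12, -6], [-6, -18]] = 180 ≠ 0, so this unfolding has rank ≥ 2; CP rank is at least every unfolding rank, so rank(T) ≥ 2. (Unfolding ranks only ever bound the CP rank from below — rank(T) can be strictly larger than all of them — so the matching upper bound has to come from an explicit 2-term decomposition.)
Upper bound — finding two terms. Every mode-3 slice of T is a multiple of one matrix: T[:,:,k] = c[k]·M with c = [2, -3, -2] and M = [[-6, -3], [-3, -9]] (rows indexed by i, columns by j). So it suffices to write M as a sum of two rank-1 matrices.
Splitting M by its rows (i = 0, 1), M = [1, 0][-6, -3]ᵀ + [0, 1][-3, -9]ᵀ.
Hence T = [1, 0] ⊗ [-6, -3] ⊗ [2, -3, -2] + [0, 1] ⊗ [-3, -9] ⊗ [2, -3, -2], so rank(T) ≤ 2.
These bounds meet, so rank(T) = 2.
Check entry T[1,0,0] = -6: (0)·(-6)·(2) + (1)·(-3)·(2) = -6.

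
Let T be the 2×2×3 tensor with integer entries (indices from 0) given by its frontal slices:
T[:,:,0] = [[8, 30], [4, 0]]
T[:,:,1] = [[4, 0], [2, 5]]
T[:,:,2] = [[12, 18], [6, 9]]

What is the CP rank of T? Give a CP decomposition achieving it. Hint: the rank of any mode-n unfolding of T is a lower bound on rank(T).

rank(T) = 2

Lower bound: in the mode-2 unfolding of T (rows indexed by j, columns by (i,k)) the 2×2 minor on rows j ∈ {0, 1}, columns (i,k) ∈ {(0,0), (0,1)} is det [[8, 4], [30, 0]] = -120 ≠ 0, so that unfolding has rank ≥ 2 and hence rank(T) ≥ 2 (CP rank is at least every unfolding rank, though it can be larger).
Upper bound: with S_k = T[:,:,k], the two rank-1 terms a₁b₁ᵀ, a₂b₂ᵀ are the rank-1 members of the pencil x·S₀ + y·S₁.
det(x·S₀ + y·S₁) is −120·x² − 20·xy + 20·y² = (-20)·(3·x − y)(2·x + y), vanishing at (x:y) = (1:3) and (1:-2).
M₁ = S₀ + 3·S₁ = [[20, 30], [10, 15]] = 5·[2, 1][2, 3]ᵀ and M₂ = S₀ − 2·S₁ = [[0, 30], [0, -10]] = 10·[3, -1][0, 1]ᵀ, so take a₁ = [2, 1], b₁ = [2, 3], a₂ = [3, -1], b₂ = [0, 1].
Each slice is an integer combination of E₁ = a₁b₁ᵀ and E₂ = a₂b₂ᵀ: S₀ = 2·E₁ + 6·E₂, S₁ = E₁ − 2·E₂, S₂ = 3·E₁; reading off coefficients, c₁ = [2, 1, 3] and c₂ = [6, -2, 0].
Hence T = [2, 1] ⊗ [2, 3] ⊗ [2, 1, 3] + [3, -1] ⊗ [0, 1] ⊗ [6, -2, 0], so rank(T) ≤ 2.
These bounds meet, so rank(T) = 2.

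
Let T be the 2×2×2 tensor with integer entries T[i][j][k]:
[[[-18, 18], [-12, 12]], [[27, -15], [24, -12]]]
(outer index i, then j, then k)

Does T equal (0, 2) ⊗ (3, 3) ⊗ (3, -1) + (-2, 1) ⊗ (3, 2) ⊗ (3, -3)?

Yes

Reconstruct entrywise from the claimed factors. For example, T[0,1,0] = -12 and Σₗ aₗ[0]bₗ[1]cₗ[0] = (0)·(3)·(3) + (-2)·(2)·(3) = -12; checking all 8 entries, every one matches. The claim holds.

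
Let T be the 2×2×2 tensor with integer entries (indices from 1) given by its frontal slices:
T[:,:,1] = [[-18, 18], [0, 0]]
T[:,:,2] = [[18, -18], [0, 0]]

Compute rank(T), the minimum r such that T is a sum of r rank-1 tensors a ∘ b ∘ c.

1

Lower bound: T ≠ 0 (e.g. T[1,1,1] = -18), so rank(T) ≥ 1.
Upper bound: if T = a ∘ b ∘ c then every fibre of T is a multiple of the corresponding factor, so read the factors off the fibres through the nonzero entry T[1,1,1] = -18.
The mode-1 fibre T[:,1,1] = [-18, 0] gives a = (1, 0) (primitive direction); the mode-2 fibre T[1,:,1] = [-18, 18] gives b = (1, -1); then c[k] = T[1,1,k] / (a[1]·b[1]) = [-18, 18] / 1 = (-18, 18).
Expanding (1, 0) ∘ (1, -1) ∘ (-18, 18) reproduces all 8 entries of T, so T = (1, 0) ∘ (1, -1) ∘ (-18, 18) and rank(T) ≤ 1.
These bounds meet, so rank(T) = 1.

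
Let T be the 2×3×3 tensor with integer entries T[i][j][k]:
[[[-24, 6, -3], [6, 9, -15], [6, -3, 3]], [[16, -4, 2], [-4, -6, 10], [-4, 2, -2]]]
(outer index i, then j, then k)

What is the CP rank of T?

2

Lower bound: in the mode-2 unfolding of T (rows indexed by j, columns by (i,k)) the 2×2 minor on rows j ∈ {0, 1}, columns (i,k) ∈ {(0,0), (0,1)} is det [[-24, 6], [6, 9]] = -252 ≠ 0, so that unfolding has rank ≥ 2 and hence rank(T) ≥ 2 (CP rank is at least every unfolding rank, though it can be larger).
Upper bound: T[i,:,:] = a[i]·M for every slice, with a = [3, -2] and M = [[-8, 2, -1], [2, 3, -5], [2, -1, 1]] (rows j, columns k).
The rows of M satisfy (row 1) = −2·(row 0) − 7·(row 2), so splitting by rows, M = [1, -2, 0][-8, 2, -1]ᵀ + [0, -7, 1][2, -1, 1]ᵀ.
Hence T = [3, -2] ∘ [1, -2, 0] ∘ [-8, 2, -1] + [3, -2] ∘ [0, -7, 1] ∘ [2, -1, 1], so rank(T) ≤ 2.
These bounds meet, so rank(T) = 2.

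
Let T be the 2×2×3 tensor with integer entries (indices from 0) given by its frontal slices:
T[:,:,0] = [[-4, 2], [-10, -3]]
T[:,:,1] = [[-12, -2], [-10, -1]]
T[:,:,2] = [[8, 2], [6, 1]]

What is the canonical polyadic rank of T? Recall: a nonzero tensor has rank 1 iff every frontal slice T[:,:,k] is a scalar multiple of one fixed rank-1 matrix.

3

Lower bound: the mode-3 unfolding of T (rows indexed by k, columns by (i,j) = (0,0), (0,1), (1,0), (1,1)) is [[-4, 2, -10, -3], [-12, -2, -10, -1], [8, 2, 6, 1]].
There the 3×3 minor on rows k ∈ {0, 1, 2}, columns (i,j) ∈ {(0,0), (0,1), (1,0)} is det [[-4, 2, -10], [-12, -2, -10], [8, 2, 6]] = 32 ≠ 0, so this unfolding has rank ≥ 3; CP rank is at least every unfolding rank, so rank(T) ≥ 3. (This is only a lower bound: in general the CP rank may exceed every unfolding rank, so we still need to exhibit 3 rank-1 terms summing to T.)
Upper bound: T is a sum of 3 rank-1 terms, T = (0, 1) ∘ (1, 1) ∘ (-4, 0, 0) + (1, 1) ∘ (1, 0) ∘ (-8, -8, 4) + (2, 1) ∘ (2, 1) ∘ (1, -1, 1) (one valid choice — decompositions are not unique — normalised so each a, b is primitive with positive first nonzero entry; check it by expanding all entries), so rank(T) ≤ 3.
These bounds meet, so rank(T) = 3.
Check entry T[0,1,2] = 2: (0)·(1)·(0) + (1)·(0)·(4) + (2)·(1)·(1) = 2.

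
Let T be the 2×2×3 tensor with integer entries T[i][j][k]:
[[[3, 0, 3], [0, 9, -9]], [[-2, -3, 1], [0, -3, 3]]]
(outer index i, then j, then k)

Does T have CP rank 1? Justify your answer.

No

The mode-3 unfolding of T (rows indexed by k, columns by (i,j) = (0,0), (0,1), (1,0), (1,1)) is [[3, 0, -2, 0], [0, 9, -3, -3], [3, -9, 1, 3]].
There the 2×2 minor on rows k ∈ {0, 1}, columns (i,j) ∈ {(0,0), (0,1)} is det [[3, 0], [0, 9]] = 27 ≠ 0, so this unfolding has rank ≥ 2; CP rank is at least every unfolding rank, so rank(T) ≥ 2.
In particular rank(T) ≥ 2 > 1, so T is not rank-1.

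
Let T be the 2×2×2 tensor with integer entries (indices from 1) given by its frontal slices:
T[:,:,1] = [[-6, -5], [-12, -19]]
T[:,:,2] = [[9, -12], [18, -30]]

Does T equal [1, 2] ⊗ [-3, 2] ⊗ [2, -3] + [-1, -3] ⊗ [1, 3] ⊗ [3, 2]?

Reconstruct entry (1,1,1) from the claimed factors: Σₗ aₗ[1]bₗ[1]cₗ[1] = (1)·(-3)·(2) + (-1)·(1)·(3) = -9, but T[1,1,1] = -6. The claim is false.

No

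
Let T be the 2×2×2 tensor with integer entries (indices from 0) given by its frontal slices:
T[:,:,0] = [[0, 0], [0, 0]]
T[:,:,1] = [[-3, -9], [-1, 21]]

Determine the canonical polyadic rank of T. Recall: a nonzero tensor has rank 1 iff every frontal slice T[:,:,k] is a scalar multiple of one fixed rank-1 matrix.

2

Lower bound: the mode-2 unfolding of T (rows indexed by j, columns by (i,k) = (0,0), (0,1), (1,0), (1,1)) is [[0, -3, 0, -1], [0, -9, 0, 21]].
There the 2×2 minor on rows j ∈ {0, 1}, columns (i,k) ∈ {(0,1), (1,1)} is det [[-3, -1], [-9, 21]] = -72 ≠ 0, so this unfolding has rank ≥ 2; CP rank is at least every unfolding rank, so rank(T) ≥ 2. (This is only a lower bound: in general the CP rank may exceed every unfolding rank, so we still need to exhibit 2 rank-1 terms summing to T.)
Upper bound — finding two terms. Every mode-3 slice of T is a multiple of one matrix: T[:,:,k] = c[k]·M with c = (0, 1) and M = [[-3, -9], [-1, 21]] (rows indexed by i, columns by j). So it suffices to write M as a sum of two rank-1 matrices.
Splitting M by its rows (i = 0, 1), M = (1, 0)(-3, -9)ᵀ + (0, 1)(-1, 21)ᵀ.
Hence T = (1, 0) ⊗ (-3, -9) ⊗ (0, 1) + (0, 1) ⊗ (-1, 21) ⊗ (0, 1), so rank(T) ≤ 2.
These bounds meet, so rank(T) = 2.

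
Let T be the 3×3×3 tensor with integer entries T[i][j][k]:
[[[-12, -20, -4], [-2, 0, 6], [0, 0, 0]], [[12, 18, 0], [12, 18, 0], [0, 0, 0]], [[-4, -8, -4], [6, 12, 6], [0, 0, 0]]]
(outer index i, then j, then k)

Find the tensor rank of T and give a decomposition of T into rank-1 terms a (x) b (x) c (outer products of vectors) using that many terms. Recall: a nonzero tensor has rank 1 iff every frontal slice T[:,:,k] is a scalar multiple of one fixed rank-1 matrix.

rank(T) = 2

Lower bound: the mode-3 unfolding of T (rows indexed by k, columns by (i,j) = (0,0), (0,1), (0,2), (1,0), (1,1), (1,2), (2,0), (2,1), (2,2)) is [[-12, -2, 0, 12, 12, 0, -4, 6, 0], [-20, 0, 0, 18, 18, 0, -8, 12, 0], [-4, 6, 0, 0, 0, 0, -4, 6, 0]].
There the 2×2 minor on rows k ∈ {0, 1}, columns (i,j) ∈ {(0,0), (0,1)} is det [[-12, -2], [-20, 0]] = -40 ≠ 0, so this unfolding has rank ≥ 2; CP rank is at least every unfolding rank, so rank(T) ≥ 2. (Unfolding ranks only ever bound the CP rank from below — rank(T) can be strictly larger than all of them — so the matching upper bound has to come from an explicit 2-term decomposition.)
Upper bound — finding two terms. Write S_k = T[:,:,k] for the frontal slices: S₀ = [[-12, -2, 0], [12, 12, 0], [-4, 6, 0]], S₁ = [[-20, 0, 0], [18, 18, 0], [-8, 12, 0]], S₂ = [[-4, 6, 0], [0, 0, 0], [-4, 6, 0]].
If T = a₁ (x) b₁ (x) c₁ + a₂ (x) b₂ (x) c₂ then each S_k = c₁[k]·a₁b₁ᵀ + c₂[k]·a₂b₂ᵀ. S₀ and S₁ are linearly independent, so a₁b₁ᵀ and a₂b₂ᵀ must span the same plane of matrices: they are the rank-1 matrices of the form x·S₀ + y·S₁.
The 2×2 minor of x·S₀ + y·S₁ on rows {0,1}, columns {0,1} is −120·x² − 420·xy − 360·y² = (-60)·(2·x + 3·y)(x + 2·y), vanishing at (x:y) = (3:-2) and (2:-1).
M₁ = 3·S₀ − 2·S₁ = [[4, -6, 0], [0, 0, 0], [4, -6, 0]] = 2·[1, 0, 1][2, -3, 0]ᵀ and M₂ = 2·S₀ − S₁ = [[-4, -4, 0], [6, 6, 0], [0, 0, 0]] = (-2)·[2, -3, 0][1, 1, 0]ᵀ, so take a₁ = [1, 0, 1], b₁ = [2, -3, 0], a₂ = [2, -3, 0], b₂ = [1, 1, 0].
Each slice is an integer combination of E₁ = a₁b₁ᵀ and E₂ = a₂b₂ᵀ: S₀ = −2·E₁ − 4·E₂, S₁ = −4·E₁ − 6·E₂, S₂ = −2·E₁; reading off coefficients, c₁ = [-2, -4, -2] and c₂ = [-4, -6, 0].
Hence T = [1, 0, 1] (x) [2, -3, 0] (x) [-2, -4, -2] + [2, -3, 0] (x) [1, 1, 0] (x) [-4, -6, 0], so rank(T) ≤ 2.
These bounds meet, so rank(T) = 2.
Check entry T[0,1,2] = 6: (1)·(-3)·(-2) + (2)·(1)·(0) = 6.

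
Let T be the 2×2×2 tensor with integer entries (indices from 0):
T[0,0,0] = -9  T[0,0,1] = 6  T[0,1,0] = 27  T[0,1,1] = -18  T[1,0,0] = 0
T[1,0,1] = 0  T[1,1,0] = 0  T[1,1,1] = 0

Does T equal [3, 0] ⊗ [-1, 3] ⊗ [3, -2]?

Reconstruct entrywise from the claimed factors. For example, T[1,0,1] = 0 and Σₗ aₗ[1]bₗ[0]cₗ[1] = (0)·(-1)·(-2) = 0; checking all 8 entries, every one matches. The claim holds.

Yes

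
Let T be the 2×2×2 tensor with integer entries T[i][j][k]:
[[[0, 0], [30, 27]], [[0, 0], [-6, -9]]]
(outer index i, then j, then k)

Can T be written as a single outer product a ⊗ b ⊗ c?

No

The mode-1 unfolding of T (rows indexed by i, columns by (j,k) = (0,0), (0,1), (1,0), (1,1)) is [[0, 0, 30, 27], [0, 0, -6, -9]].
There the 2×2 minor on rows i ∈ {0, 1}, columns (j,k) ∈ {(1,0), (1,1)} is det [[30, 27], [-6, -9]] = -108 ≠ 0, so this unfolding has rank ≥ 2; CP rank is at least every unfolding rank, so rank(T) ≥ 2.
In particular rank(T) ≥ 2 > 1, so T is not rank-1.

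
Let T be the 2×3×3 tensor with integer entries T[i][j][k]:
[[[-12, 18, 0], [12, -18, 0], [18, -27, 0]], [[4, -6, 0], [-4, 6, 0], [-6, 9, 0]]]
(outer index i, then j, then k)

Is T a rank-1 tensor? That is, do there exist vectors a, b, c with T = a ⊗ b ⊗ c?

If T = a ⊗ b ⊗ c then every fibre of T is a multiple of the corresponding factor, so read the factors off the fibres through the nonzero entry T[0,0,0] = -12.
The mode-1 fibre T[:,0,0] = [-12, 4] gives a = [3, -1] (primitive direction); the mode-2 fibre T[0,:,0] = [-12, 12, 18] gives b = [2, -2, -3]; then c[k] = T[0,0,k] / (a[0]·b[0]) = [-12, 18, 0] / 6 = [-2, 3, 0].
Expanding [3, -1] ⊗ [2, -2, -3] ⊗ [-2, 3, 0] reproduces all 18 entries of T, so T = [3, -1] ⊗ [2, -2, -3] ⊗ [-2, 3, 0] and rank(T) ≤ 1.
Equivalently every frontal slice T[:,:,k] is c[k] times the rank-1 matrix [3, -1] ⊗ [2, -2, -3]. So T has rank 1 (it is nonzero).

Yes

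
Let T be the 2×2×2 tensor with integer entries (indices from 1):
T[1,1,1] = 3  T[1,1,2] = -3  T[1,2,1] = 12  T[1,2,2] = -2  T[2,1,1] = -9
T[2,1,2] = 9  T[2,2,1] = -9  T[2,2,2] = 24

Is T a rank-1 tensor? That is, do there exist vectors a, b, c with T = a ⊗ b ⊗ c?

No

The mode-1 unfolding of T (rows indexed by i, columns by (j,k) = (1,1), (1,2), (2,1), (2,2)) is [[3, -3, 12, -2], [-9, 9, -9, 24]].
There the 2×2 minor on rows i ∈ {1, 2}, columns (j,k) ∈ {(1,1), (2,1)} is det [[3, 12], [-9, -9]] = 81 ≠ 0, so this unfolding has rank ≥ 2; CP rank is at least every unfolding rank, so rank(T) ≥ 2.
In particular rank(T) ≥ 2 > 1, so T is not rank-1.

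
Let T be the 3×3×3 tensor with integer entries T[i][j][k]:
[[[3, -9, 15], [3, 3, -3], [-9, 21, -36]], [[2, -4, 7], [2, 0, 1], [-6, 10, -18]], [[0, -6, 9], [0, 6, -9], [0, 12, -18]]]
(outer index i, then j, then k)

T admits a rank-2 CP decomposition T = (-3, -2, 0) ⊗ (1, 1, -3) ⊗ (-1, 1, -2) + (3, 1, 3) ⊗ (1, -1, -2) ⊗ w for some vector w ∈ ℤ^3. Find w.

Subtract the known terms from T to get the rank-1 residual R = (3, 1, 3) ⊗ (1, -1, -2) ⊗ w, so R[i,j,k] = a[i]·b[j]·w[k]. Pick indices with nonzero a[0]·b[0] = (3)·(1) = 3. Only the fibre through (0,0,·) is needed: R[0,0,:] = T[0,0,:] − Σₗ aₗ[0]bₗ[0]cₗ = [3, -9, 15] − (-3)·(1)·(-1, 1, -2) = [0, -6, 9]. Then w[k] = R[0,0,k] / 3 for each k, giving w = [0, -6, 9] / 3 = (0, -2, 3).

w = (0, -2, 3)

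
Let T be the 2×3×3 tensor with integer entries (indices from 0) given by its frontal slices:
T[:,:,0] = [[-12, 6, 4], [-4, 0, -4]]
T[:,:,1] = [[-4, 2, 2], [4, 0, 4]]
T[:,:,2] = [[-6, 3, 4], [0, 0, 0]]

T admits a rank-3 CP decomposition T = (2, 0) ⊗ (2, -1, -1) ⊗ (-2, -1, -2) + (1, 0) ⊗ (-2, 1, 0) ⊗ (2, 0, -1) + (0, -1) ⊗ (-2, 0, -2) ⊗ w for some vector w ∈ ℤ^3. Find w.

w = (-2, 2, 0)

Subtract the known terms from T to get the rank-1 residual R = (0, -1) ⊗ (-2, 0, -2) ⊗ w, so R[i,j,k] = a[i]·b[j]·w[k]. Pick indices with nonzero a[1]·b[0] = (-1)·(-2) = 2. Only the fibre through (1,0,·) is needed: R[1,0,:] = T[1,0,:] − Σₗ aₗ[1]bₗ[0]cₗ = [-4, 4, 0] − (0)·(2)·(-2, -1, -2) − (0)·(-2)·(2, 0, -1) = [-4, 4, 0]. Then w[k] = R[1,0,k] / 2 for each k, giving w = [-4, 4, 0] / 2 = (-2, 2, 0).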